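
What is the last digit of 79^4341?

9

The units digit of 79^n cycles with period 2: 9, 1, …
4341 mod 2 = 1, so the last digit matches 9^1 = 9.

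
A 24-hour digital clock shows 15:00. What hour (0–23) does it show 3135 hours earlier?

3135 = 130·24 + 15, so 3135 mod 24 = 15.
(15 − 15) mod 24 = 0.

0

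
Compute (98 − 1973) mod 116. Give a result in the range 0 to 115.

97

1973 mod 116 = 1 (since 17·116 = 1972).
(98 − 1) mod 116 = 97.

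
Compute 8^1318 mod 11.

By repeated squaring mod 11: 8^1≡8, 8^2≡9, 8^4≡4, 8^8≡5, 8^16≡3, 8^32≡9, 8^64≡4, 8^128≡5, 8^256≡3, 8^512≡9, 8^1024≡4.
Since 1318 = 2 + 4 + 32 + 256 + 1024 in binary, 8^1318 ≡ 9·4·9·3·4 ≡ 5 (mod 11).

5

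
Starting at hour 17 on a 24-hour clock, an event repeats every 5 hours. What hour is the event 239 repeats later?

12

239·5 = 1195.
1195 = 49·24 + 19, so 1195 mod 24 = 19.
(17 + 19) mod 24 = 12.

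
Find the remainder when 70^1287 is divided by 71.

Successive squares of 70 mod 71: 70^1≡70, 70^2≡1, 70^4≡1, 70^8≡1, 70^16≡1, 70^32≡1, 70^64≡1, 70^128≡1, 70^256≡1, 70^512≡1, 70^1024≡1.
Since 1287 = 1 + 2 + 4 + 256 + 1024 in binary, 70^1287 ≡ 70·1·1·1·1 ≡ 70 (mod 71).

70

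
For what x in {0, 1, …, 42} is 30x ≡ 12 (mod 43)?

9

30⁻¹ ≡ 33 (mod 43) because 30·33 = 990 = 23·43 + 1.
Multiplying both sides by 33: x ≡ 33·12 = 396 ≡ 9 (mod 43).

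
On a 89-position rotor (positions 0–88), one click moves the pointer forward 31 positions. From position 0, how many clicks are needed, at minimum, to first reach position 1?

89 = 2·31 + 27
31 = 1·27 + 4
27 = 6·4 + 3
4 = 1·3 + 1
3 = 3·1 + 0
Back-substituting gives 31·23 ≡ 1 (mod 89).

23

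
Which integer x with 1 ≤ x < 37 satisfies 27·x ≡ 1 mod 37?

11

37 = 1·27 + 10
27 = 2·10 + 7
10 = 1·7 + 3
7 = 2·3 + 1
3 = 3·1 + 0
Back-substituting gives 27·11 ≡ 1 (mod 37).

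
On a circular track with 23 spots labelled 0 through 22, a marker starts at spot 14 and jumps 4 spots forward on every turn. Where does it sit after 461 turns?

18

461·4 = 1844.
1844 = 80·23 + 4, so 1844 mod 23 = 4.
(14 + 4) mod 23 = 18.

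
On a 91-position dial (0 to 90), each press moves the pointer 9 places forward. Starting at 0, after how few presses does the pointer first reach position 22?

The inverse of 9 mod 91 is 81 (since 9·81 = 729 ≡ 1).
Multiplying both sides by 81: x ≡ 81·22 = 1782 ≡ 53 (mod 91).
Check: 9·53 = 477 = 5·91 + 22.

53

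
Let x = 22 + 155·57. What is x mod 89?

155·57 = 8835.
Dividing 8835 by 89 gives quotient 99 and remainder 24.
(22 + 24) mod 89 = 46.

46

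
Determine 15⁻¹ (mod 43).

43 = 2·15 + 13
15 = 1·13 + 2
13 = 6·2 + 1
2 = 2·1 + 0
Back-substituting gives 15·23 ≡ 1 (mod 43).

23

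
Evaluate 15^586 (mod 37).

Successive squares of 15 mod 37: 15^1≡15, 15^2≡3, 15^4≡9, 15^8≡7, 15^16≡12, 15^32≡33, 15^64≡16, 15^128≡34, 15^256≡9, 15^512≡7.
Since 586 = 2 + 8 + 64 + 512 in binary, 15^586 ≡ 3·7·16·7 ≡ 21 (mod 37).

21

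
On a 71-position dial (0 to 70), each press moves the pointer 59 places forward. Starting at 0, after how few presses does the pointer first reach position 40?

59⁻¹ ≡ 65 (mod 71) because 59·65 = 3835 = 54·71 + 1.
Multiplying both sides by 65: x ≡ 65·40 = 2600 ≡ 44 (mod 71).
Check: 59·44 = 2596 = 36·71 + 40.

44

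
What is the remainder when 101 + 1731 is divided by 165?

17

Dividing 1731 by 165 gives quotient 10 and remainder 81.
(101 + 81) mod 165 = 17.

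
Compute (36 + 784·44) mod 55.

784·44 = 34496.
34496 mod 55 = 11 (since 627·55 = 34485).
(36 + 11) mod 55 = 47.

47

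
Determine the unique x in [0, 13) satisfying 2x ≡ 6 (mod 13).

The inverse of 2 mod 13 is 7 (since 2·7 = 14 ≡ 1).
Multiplying both sides by 7: x ≡ 7·6 = 42 ≡ 3 (mod 13).
Check: 2·3 = 6 = 0·13 + 6.

3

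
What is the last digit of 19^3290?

Powers of 9 mod 10 repeat with period 2: 9, 1.
3290 leaves remainder 0 on division by 2, so 19^3290 ends in 1.

1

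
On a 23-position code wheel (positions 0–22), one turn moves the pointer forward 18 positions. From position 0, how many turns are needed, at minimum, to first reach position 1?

9

23 = 1·18 + 5
18 = 3·5 + 3
5 = 1·3 + 2
3 = 1·2 + 1
2 = 2·1 + 0
Back-substituting gives 18·9 ≡ 1 (mod 23).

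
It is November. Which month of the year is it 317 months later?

317 mod 12 = 5 (since 26·12 = 312).
November + 5 months → April.

April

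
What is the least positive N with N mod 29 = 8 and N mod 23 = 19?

x ≡ 19 (mod 23) gives x ∈ {19, 42, 65, 88, 111, 134, 157, 180, …}.
The first of these with x mod 29 = 8 is 617.

617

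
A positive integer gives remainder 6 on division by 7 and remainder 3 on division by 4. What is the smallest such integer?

x ≡ 3 (mod 4) gives x ∈ {3, 7, 11, 15, 19, 23, 27}.
The first of these with x mod 7 = 6 is 27.

27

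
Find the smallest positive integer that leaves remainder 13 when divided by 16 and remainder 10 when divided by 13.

x ≡ 10 (mod 13) gives x ∈ {10, 23, 36, 49, 62, 75, 88, 101, …}.
The first of these with x mod 16 = 13 is 205.

205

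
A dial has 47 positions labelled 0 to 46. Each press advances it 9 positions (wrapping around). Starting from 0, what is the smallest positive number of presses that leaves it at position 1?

9·21 = 189 = 4·47 + 1, so 9⁻¹ ≡ 21 (mod 47).

21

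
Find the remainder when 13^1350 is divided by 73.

By repeated squaring mod 73: 13^1≡13, 13^2≡23, 13^4≡18, 13^8≡32, 13^16≡2, 13^32≡4, 13^64≡16, 13^128≡37, 13^256≡55, 13^512≡32, 13^1024≡2.
1350 = 2 + 4 + 64 + 256 + 1024, so 13^1350 ≡ 23·18·16·55·2 ≡ 27 (mod 73).

27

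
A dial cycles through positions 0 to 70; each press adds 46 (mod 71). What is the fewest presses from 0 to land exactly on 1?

71 = 1·46 + 25
46 = 1·25 + 21
25 = 1·21 + 4
21 = 5·4 + 1
4 = 4·1 + 0
Back-substituting gives 46·17 ≡ 1 (mod 71).

17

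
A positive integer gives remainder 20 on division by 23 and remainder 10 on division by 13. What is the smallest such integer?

296

Since 13·16 ≡ 1 (mod 23), take x = 10 + 13·((20−10)·16 mod 23) = 10 + 13·22 = 296.
Check: 296 mod 23 = 20, 296 mod 13 = 10.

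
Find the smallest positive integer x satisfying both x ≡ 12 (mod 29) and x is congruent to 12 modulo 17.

12

Since 17·12 ≡ 1 (mod 29), take x = 12 + 17·((12−12)·12 mod 29) = 12 + 17·0 = 12.
Check: 12 mod 29 = 12, 12 mod 17 = 12.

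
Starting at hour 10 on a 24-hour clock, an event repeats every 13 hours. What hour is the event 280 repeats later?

280·13 = 3640.
3640 = 151·24 + 16, so 3640 mod 24 = 16.
(10 + 16) mod 24 = 2.

2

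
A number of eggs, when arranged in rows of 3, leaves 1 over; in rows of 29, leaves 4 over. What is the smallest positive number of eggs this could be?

4

Since 29·2 ≡ 1 (mod 3), take x = 4 + 29·((1−4)·2 mod 3) = 4 + 29·0 = 4.
Check: 4 mod 3 = 1, 4 mod 29 = 4.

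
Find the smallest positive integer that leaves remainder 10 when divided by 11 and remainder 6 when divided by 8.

54

Since 8·7 ≡ 1 (mod 11), take x = 6 + 8·((10−6)·7 mod 11) = 6 + 8·6 = 54.
Check: 54 mod 11 = 10, 54 mod 8 = 6.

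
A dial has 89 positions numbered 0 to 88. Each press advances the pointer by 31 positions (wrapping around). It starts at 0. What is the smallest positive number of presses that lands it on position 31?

1

31⁻¹ ≡ 23 (mod 89) because 31·23 = 713 = 8·89 + 1.
Multiplying both sides by 23: x ≡ 23·31 = 713 ≡ 1 (mod 89).
Check: 31·1 = 31 = 0·89 + 31.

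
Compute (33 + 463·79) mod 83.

7

463·79 = 36577.
36577 = 440·83 + 57, so 36577 mod 83 = 57.
(33 + 57) mod 83 = 7.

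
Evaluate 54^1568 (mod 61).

57

Square-and-reduce mod 61: 54^1≡54, 54^2≡49, 54^4≡22, 54^8≡57, 54^16≡16, 54^32≡12, 54^64≡22, 54^128≡57, 54^256≡16, 54^512≡12, 54^1024≡22.
Since 1568 = 32 + 512 + 1024 in binary, 54^1568 ≡ 12·12·22 ≡ 57 (mod 61).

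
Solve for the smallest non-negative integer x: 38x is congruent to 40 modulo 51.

The inverse of 38 mod 51 is 47 (since 38·47 = 1786 ≡ 1).
So x ≡ 47·40 = 1880 ≡ 44 (mod 51).

44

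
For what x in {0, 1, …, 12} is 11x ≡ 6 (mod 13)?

10

11⁻¹ ≡ 6 (mod 13) because 11·6 = 66 = 5·13 + 1.
Multiplying both sides by 6: x ≡ 6·6 = 36 ≡ 10 (mod 13).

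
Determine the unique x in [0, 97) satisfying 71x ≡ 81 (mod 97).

71⁻¹ ≡ 41 (mod 97) because 71·41 = 2911 = 30·97 + 1.
So x ≡ 41·81 = 3321 ≡ 23 (mod 97).

23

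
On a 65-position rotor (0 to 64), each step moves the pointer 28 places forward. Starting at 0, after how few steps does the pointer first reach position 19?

3

28⁻¹ ≡ 7 (mod 65) because 28·7 = 196 = 3·65 + 1.
Multiplying both sides by 7: x ≡ 7·19 = 133 ≡ 3 (mod 65).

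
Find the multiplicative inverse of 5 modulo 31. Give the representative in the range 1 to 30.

31 = 6·5 + 1
5 = 5·1 + 0
Back-substituting gives 5·25 ≡ 1 (mod 31).

25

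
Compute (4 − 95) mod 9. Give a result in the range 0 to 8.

95 mod 9 = 5 (since 10·9 = 90).
(4 − 5) mod 9 = 8.

8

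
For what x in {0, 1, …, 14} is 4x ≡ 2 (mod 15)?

8

The inverse of 4 mod 15 is 4 (since 4·4 = 16 ≡ 1).
So x ≡ 4·2 = 8 ≡ 8 (mod 15).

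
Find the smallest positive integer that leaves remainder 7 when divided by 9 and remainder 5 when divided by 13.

70

Since 13·7 ≡ 1 (mod 9), take x = 5 + 13·((7−5)·7 mod 9) = 5 + 13·5 = 70.
Check: 70 mod 9 = 7, 70 mod 13 = 5.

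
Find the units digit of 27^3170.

9

Powers of 7 mod 10 repeat with period 4: 7, 9, 3, 1.
3170 mod 4 = 2, so the last digit matches 7^2 = 9.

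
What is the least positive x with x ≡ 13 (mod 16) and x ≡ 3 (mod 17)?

173

x ≡ 13 (mod 16) gives x ∈ {13, 29, 45, 61, 77, 93, 109, 125, …}.
The first of these with x mod 17 = 3 is 173.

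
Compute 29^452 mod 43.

10

Successive squares of 29 mod 43: 29^1≡29, 29^2≡24, 29^4≡17, 29^8≡31, 29^16≡15, 29^32≡10, 29^64≡14, 29^128≡24, 29^256≡17.
452 = 4 + 64 + 128 + 256, so 29^452 ≡ 17·14·24·17 ≡ 10 (mod 43).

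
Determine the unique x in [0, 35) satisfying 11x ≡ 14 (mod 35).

The inverse of 11 mod 35 is 16 (since 11·16 = 176 ≡ 1).
Multiplying both sides by 16: x ≡ 16·14 = 224 ≡ 14 (mod 35).
Check: 11·14 = 154 = 4·35 + 14.

14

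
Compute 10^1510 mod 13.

By repeated squaring mod 13: 10^1≡10, 10^2≡9, 10^4≡3, 10^8≡9, 10^16≡3, 10^32≡9, 10^64≡3, 10^128≡9, 10^256≡3, 10^512≡9, 10^1024≡3.
Since 1510 = 2 + 4 + 32 + 64 + 128 + 256 + 1024 in binary, 10^1510 ≡ 9·3·9·3·9·3·3 ≡ 3 (mod 13).

3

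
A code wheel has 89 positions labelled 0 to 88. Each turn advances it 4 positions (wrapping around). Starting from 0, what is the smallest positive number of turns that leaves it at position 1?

67

4·67 = 268 = 3·89 + 1, so 4⁻¹ ≡ 67 (mod 89).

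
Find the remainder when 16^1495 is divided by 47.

Successive squares of 16 mod 47: 16^1≡16, 16^2≡21, 16^4≡18, 16^8≡42, 16^16≡25, 16^32≡14, 16^64≡8, 16^128≡17, 16^256≡7, 16^512≡2, 16^1024≡4.
Since 1495 = 1 + 2 + 4 + 16 + 64 + 128 + 256 + 1024 in binary, 16^1495 ≡ 16·21·18·25·8·17·7·4 ≡ 1 (mod 47).

1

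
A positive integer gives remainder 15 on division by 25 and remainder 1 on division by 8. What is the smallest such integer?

65

x ≡ 1 (mod 8) gives x ∈ {1, 9, 17, 25, 33, 41, 49, 57, …}.
The first of these with x mod 25 = 15 is 65.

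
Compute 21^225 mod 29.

21

Square-and-reduce mod 29: 21^1≡21, 21^2≡6, 21^4≡7, 21^8≡20, 21^16≡23, 21^32≡7, 21^64≡20, 21^128≡23.
Since 225 = 1 + 32 + 64 + 128 in binary, 21^225 ≡ 21·7·20·23 ≡ 21 (mod 29).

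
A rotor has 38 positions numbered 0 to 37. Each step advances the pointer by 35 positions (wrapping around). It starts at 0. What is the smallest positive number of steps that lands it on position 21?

31

The inverse of 35 mod 38 is 25 (since 35·25 = 875 ≡ 1).
So x ≡ 25·21 = 525 ≡ 31 (mod 38).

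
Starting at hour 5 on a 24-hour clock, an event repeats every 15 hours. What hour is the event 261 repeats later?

8

261·15 = 3915.
3915 = 163·24 + 3, so 3915 mod 24 = 3.
(5 + 3) mod 24 = 8.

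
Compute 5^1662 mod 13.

12

Square-and-reduce mod 13: 5^1≡5, 5^2≡12, 5^4≡1, 5^8≡1, 5^16≡1, 5^32≡1, 5^64≡1, 5^128≡1, 5^256≡1, 5^512≡1, 5^1024≡1.
1662 = 2 + 4 + 8 + 16 + 32 + 64 + 512 + 1024, so 5^1662 ≡ 12·1·1·1·1·1·1·1 ≡ 12 (mod 13).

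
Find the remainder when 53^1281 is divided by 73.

Successive squares of 53 mod 73: 53^1≡53, 53^2≡35, 53^4≡57, 53^8≡37, 53^16≡55, 53^32≡32, 53^64≡2, 53^128≡4, 53^256≡16, 53^512≡37, 53^1024≡55.
Since 1281 = 1 + 256 + 1024 in binary, 53^1281 ≡ 53·16·55 ≡ 66 (mod 73).

66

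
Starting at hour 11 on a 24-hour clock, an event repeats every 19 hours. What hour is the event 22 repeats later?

21

22·19 = 418.
418 mod 24 = 10 (since 17·24 = 408).
(11 + 10) mod 24 = 21.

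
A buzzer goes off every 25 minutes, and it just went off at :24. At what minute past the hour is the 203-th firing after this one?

59

203·25 = 5075.
5075 − 84·60 = 35, so 5075 ≡ 35 (mod 60).
(24 + 35) mod 60 = 59.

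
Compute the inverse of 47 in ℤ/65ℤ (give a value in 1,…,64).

65 = 1·47 + 18
47 = 2·18 + 11
18 = 1·11 + 7
11 = 1·7 + 4
7 = 1·4 + 3
4 = 1·3 + 1
3 = 3·1 + 0
Back-substituting gives 47·18 ≡ 1 (mod 65).

18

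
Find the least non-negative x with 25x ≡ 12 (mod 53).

25⁻¹ ≡ 17 (mod 53) because 25·17 = 425 = 8·53 + 1.
So x ≡ 17·12 = 204 ≡ 45 (mod 53).

45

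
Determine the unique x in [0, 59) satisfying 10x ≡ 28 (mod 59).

50

10⁻¹ ≡ 6 (mod 59) because 10·6 = 60 = 1·59 + 1.
So x ≡ 6·28 = 168 ≡ 50 (mod 59).
Check: 10·50 = 500 = 8·59 + 28.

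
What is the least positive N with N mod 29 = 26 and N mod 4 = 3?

x ≡ 3 (mod 4) gives x ∈ {3, 7, 11, 15, 19, 23, 27, 31, …}.
The first of these with x mod 29 = 26 is 55.

55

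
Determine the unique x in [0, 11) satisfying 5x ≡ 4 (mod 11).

The inverse of 5 mod 11 is 9 (since 5·9 = 45 ≡ 1).
So x ≡ 9·4 = 36 ≡ 3 (mod 11).

3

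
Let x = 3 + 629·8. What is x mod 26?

629·8 = 5032.
Dividing 5032 by 26 gives quotient 193 and remainder 14.
(3 + 14) mod 26 = 17.

17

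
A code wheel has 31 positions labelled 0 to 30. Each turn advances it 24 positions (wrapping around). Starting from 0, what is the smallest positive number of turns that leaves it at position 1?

31 = 1·24 + 7
24 = 3·7 + 3
7 = 2·3 + 1
3 = 3·1 + 0
Back-substituting gives 24·22 ≡ 1 (mod 31).

22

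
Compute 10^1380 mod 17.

Square-and-reduce mod 17: 10^1≡10, 10^2≡15, 10^4≡4, 10^8≡16, 10^16≡1, 10^32≡1, 10^64≡1, 10^128≡1, 10^256≡1, 10^512≡1, 10^1024≡1.
Since 1380 = 4 + 32 + 64 + 256 + 1024 in binary, 10^1380 ≡ 4·1·1·1·1 ≡ 4 (mod 17).

4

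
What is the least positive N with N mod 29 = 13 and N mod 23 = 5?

419

x ≡ 5 (mod 23) gives x ∈ {5, 28, 51, 74, 97, 120, 143, 166, …}.
The first of these with x mod 29 = 13 is 419.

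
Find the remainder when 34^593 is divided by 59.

42

Square-and-reduce mod 59: 34^1≡34, 34^2≡35, 34^4≡45, 34^8≡19, 34^16≡7, 34^32≡49, 34^64≡41, 34^128≡29, 34^256≡15, 34^512≡48.
593 = 1 + 16 + 64 + 512, so 34^593 ≡ 34·7·41·48 ≡ 42 (mod 59).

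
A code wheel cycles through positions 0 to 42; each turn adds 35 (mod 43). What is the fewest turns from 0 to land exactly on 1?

43 = 1·35 + 8
35 = 4·8 + 3
8 = 2·3 + 2
3 = 1·2 + 1
2 = 2·1 + 0
Back-substituting gives 35·16 ≡ 1 (mod 43).

16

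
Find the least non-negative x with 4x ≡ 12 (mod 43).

4⁻¹ ≡ 11 (mod 43) because 4·11 = 44 = 1·43 + 1.
So x ≡ 11·12 = 132 ≡ 3 (mod 43).
Check: 4·3 = 12 = 0·43 + 12.

3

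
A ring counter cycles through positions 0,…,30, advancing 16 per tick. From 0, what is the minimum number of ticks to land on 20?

9

16⁻¹ ≡ 2 (mod 31) because 16·2 = 32 = 1·31 + 1.
So x ≡ 2·20 = 40 ≡ 9 (mod 31).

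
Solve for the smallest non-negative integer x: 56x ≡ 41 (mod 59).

56⁻¹ ≡ 39 (mod 59) because 56·39 = 2184 = 37·59 + 1.
Multiplying both sides by 39: x ≡ 39·41 = 1599 ≡ 6 (mod 59).

6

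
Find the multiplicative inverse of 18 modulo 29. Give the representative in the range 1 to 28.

18·21 = 378 = 13·29 + 1, so 18⁻¹ ≡ 21 (mod 29).

21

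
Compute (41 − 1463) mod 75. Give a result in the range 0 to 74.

3

1463 − 19·75 = 38, so 1463 ≡ 38 (mod 75).
(41 − 38) mod 75 = 3.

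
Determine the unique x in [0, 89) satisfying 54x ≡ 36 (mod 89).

The inverse of 54 mod 89 is 61 (since 54·61 = 3294 ≡ 1).
So x ≡ 61·36 = 2196 ≡ 60 (mod 89).
Check: 54·60 = 3240 = 36·89 + 36.

60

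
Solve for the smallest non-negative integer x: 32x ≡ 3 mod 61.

32⁻¹ ≡ 21 (mod 61) because 32·21 = 672 = 11·61 + 1.
Multiplying both sides by 21: x ≡ 21·3 = 63 ≡ 2 (mod 61).
Check: 32·2 = 64 = 1·61 + 3.

2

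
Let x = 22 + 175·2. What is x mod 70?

175·2 = 350.
350 mod 70 = 0 (since 5·70 = 350).
(22 + 0) mod 70 = 22.

22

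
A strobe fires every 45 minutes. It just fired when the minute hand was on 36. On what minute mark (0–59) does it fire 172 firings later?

36

172·45 = 7740.
7740 mod 60 = 0 (since 129·60 = 7740).
(36 + 0) mod 60 = 36.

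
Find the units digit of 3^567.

7

Powers of 3 mod 10 repeat with period 4: 3, 9, 7, 1.
567 mod 4 = 3, so the last digit matches 3^3 = 7.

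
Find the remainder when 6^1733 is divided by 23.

Square-and-reduce mod 23: 6^1≡6, 6^2≡13, 6^4≡8, 6^8≡18, 6^16≡2, 6^32≡4, 6^64≡16, 6^128≡3, 6^256≡9, 6^512≡12, 6^1024≡6.
Since 1733 = 1 + 4 + 64 + 128 + 512 + 1024 in binary, 6^1733 ≡ 6·8·16·3·12·6 ≡ 12 (mod 23).

12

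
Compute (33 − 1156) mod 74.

61

1156 = 15·74 + 46, so 1156 mod 74 = 46.
(33 − 46) mod 74 = 61.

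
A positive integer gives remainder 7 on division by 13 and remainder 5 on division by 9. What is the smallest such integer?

x ≡ 5 (mod 9) gives x ∈ {5, 14, 23, 32, 41, 50, 59}.
The first of these with x mod 13 = 7 is 59.

59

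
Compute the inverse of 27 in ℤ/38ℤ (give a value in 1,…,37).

27·31 = 837 = 22·38 + 1, so 27⁻¹ ≡ 31 (mod 38).

31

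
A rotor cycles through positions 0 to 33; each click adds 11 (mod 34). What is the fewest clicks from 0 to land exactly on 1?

11·31 = 341 = 10·34 + 1, so 11⁻¹ ≡ 31 (mod 34).

31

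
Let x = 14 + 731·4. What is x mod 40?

18

731·4 = 2924.
2924 mod 40 = 4 (since 73·40 = 2920).
(14 + 4) mod 40 = 18.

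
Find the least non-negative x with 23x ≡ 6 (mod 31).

7

23⁻¹ ≡ 27 (mod 31) because 23·27 = 621 = 20·31 + 1.
So x ≡ 27·6 = 162 ≡ 7 (mod 31).
Check: 23·7 = 161 = 5·31 + 6.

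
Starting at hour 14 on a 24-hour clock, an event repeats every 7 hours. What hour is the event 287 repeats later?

7

287·7 = 2009.
Dividing 2009 by 24 gives quotient 83 and remainder 17.
(14 + 17) mod 24 = 7.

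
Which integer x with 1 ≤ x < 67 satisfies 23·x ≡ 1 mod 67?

67 = 2·23 + 21
23 = 1·21 + 2
21 = 10·2 + 1
2 = 2·1 + 0
Back-substituting gives 23·35 ≡ 1 (mod 67).

35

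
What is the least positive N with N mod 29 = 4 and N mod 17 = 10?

x ≡ 10 (mod 17) gives x ∈ {10, 27, 44, 61, 78, 95, 112, 129, …}.
The first of these with x mod 29 = 4 is 265.

265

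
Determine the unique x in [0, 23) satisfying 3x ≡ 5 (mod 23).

3⁻¹ ≡ 8 (mod 23) because 3·8 = 24 = 1·23 + 1.
Multiplying both sides by 8: x ≡ 8·5 = 40 ≡ 17 (mod 23).
Check: 3·17 = 51 = 2·23 + 5.

17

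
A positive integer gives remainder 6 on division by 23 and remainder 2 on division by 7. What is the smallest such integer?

x ≡ 2 (mod 7) gives x ∈ {2, 9, 16, 23, 30, 37, 44, 51, …}.
The first of these with x mod 23 = 6 is 121.

121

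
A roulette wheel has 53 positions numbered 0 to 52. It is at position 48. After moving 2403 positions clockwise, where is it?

2403 = 45·53 + 18, so 2403 mod 53 = 18.
(48 + 18) mod 53 = 13.

13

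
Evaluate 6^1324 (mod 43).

Successive squares of 6 mod 43: 6^1≡6, 6^2≡36, 6^4≡6, 6^8≡36, 6^16≡6, 6^32≡36, 6^64≡6, 6^128≡36, 6^256≡6, 6^512≡36, 6^1024≡6.
1324 = 4 + 8 + 32 + 256 + 1024, so 6^1324 ≡ 6·36·36·6·6 ≡ 6 (mod 43).

6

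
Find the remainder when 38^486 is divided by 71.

9

By repeated squaring mod 71: 38^1≡38, 38^2≡24, 38^4≡8, 38^8≡64, 38^16≡49, 38^32≡58, 38^64≡27, 38^128≡19, 38^256≡6.
Since 486 = 2 + 4 + 32 + 64 + 128 + 256 in binary, 38^486 ≡ 24·8·58·27·19·6 ≡ 9 (mod 71).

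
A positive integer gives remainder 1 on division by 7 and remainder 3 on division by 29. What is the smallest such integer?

148

Since 29·1 ≡ 1 (mod 7), take x = 3 + 29·((1−3)·1 mod 7) = 3 + 29·5 = 148.
Check: 148 mod 7 = 1, 148 mod 29 = 3.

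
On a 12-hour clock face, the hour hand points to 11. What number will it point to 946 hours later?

9

946 mod 12 = 10 (since 78·12 = 936).
11 + 10 → 9 on a 12-hour dial.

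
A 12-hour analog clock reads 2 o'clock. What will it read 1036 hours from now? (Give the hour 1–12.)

1036 mod 12 = 4 (since 86·12 = 1032).
2 + 4 → 6 on a 12-hour dial.

6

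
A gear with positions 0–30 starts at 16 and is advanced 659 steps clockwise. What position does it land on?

Dividing 659 by 31 gives quotient 21 and remainder 8.
(16 + 8) mod 31 = 24.

24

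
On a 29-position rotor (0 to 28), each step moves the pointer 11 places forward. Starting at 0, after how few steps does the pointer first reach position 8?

6

The inverse of 11 mod 29 is 8 (since 11·8 = 88 ≡ 1).
Multiplying both sides by 8: x ≡ 8·8 = 64 ≡ 6 (mod 29).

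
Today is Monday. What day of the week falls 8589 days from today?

8589 mod 7 = 0 (since 1227·7 = 8589).
Monday + 0 days → Monday.

Monday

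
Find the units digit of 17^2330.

9

The units digit of 17^n cycles with period 4: 7, 9, 3, 1, …
2330 leaves remainder 2 on division by 4, so 17^2330 ends in 9.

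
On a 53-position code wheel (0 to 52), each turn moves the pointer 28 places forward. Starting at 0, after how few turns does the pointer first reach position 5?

21

The inverse of 28 mod 53 is 36 (since 28·36 = 1008 ≡ 1).
Multiplying both sides by 36: x ≡ 36·5 = 180 ≡ 21 (mod 53).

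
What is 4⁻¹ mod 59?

59 = 14·4 + 3
4 = 1·3 + 1
3 = 3·1 + 0
Back-substituting gives 4·15 ≡ 1 (mod 59).

15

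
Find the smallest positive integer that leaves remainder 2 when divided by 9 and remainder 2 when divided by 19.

2

x ≡ 2 (mod 9) gives x ∈ {2}.
The first of these with x mod 19 = 2 is 2.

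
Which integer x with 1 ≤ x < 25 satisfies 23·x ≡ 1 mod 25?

23·12 = 276 = 11·25 + 1, so 23⁻¹ ≡ 12 (mod 25).

12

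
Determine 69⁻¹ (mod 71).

35

71 = 1·69 + 2
69 = 34·2 + 1
2 = 2·1 + 0
Back-substituting gives 69·35 ≡ 1 (mod 71).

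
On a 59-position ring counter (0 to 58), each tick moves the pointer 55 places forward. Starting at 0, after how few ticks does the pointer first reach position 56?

55⁻¹ ≡ 44 (mod 59) because 55·44 = 2420 = 41·59 + 1.
So x ≡ 44·56 = 2464 ≡ 45 (mod 59).

45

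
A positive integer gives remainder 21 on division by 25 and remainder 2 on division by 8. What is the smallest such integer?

146

x ≡ 2 (mod 8) gives x ∈ {2, 10, 18, 26, 34, 42, 50, 58, …}.
The first of these with x mod 25 = 21 is 146.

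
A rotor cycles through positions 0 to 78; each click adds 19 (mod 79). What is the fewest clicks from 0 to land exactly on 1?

19·25 = 475 = 6·79 + 1, so 19⁻¹ ≡ 25 (mod 79).

25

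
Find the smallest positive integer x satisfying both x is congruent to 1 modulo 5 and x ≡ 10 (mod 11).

21

x ≡ 1 (mod 5) gives x ∈ {1, 6, 11, 16, 21}.
The first of these with x mod 11 = 10 is 21.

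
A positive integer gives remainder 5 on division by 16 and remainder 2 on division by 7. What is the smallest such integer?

Since 7·7 ≡ 1 (mod 16), take x = 2 + 7·((5−2)·7 mod 16) = 2 + 7·5 = 37.
Check: 37 mod 16 = 5, 37 mod 7 = 2.

37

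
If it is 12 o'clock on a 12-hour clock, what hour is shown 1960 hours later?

4

Dividing 1960 by 12 gives quotient 163 and remainder 4.
12 + 4 → 4 on a 12-hour dial.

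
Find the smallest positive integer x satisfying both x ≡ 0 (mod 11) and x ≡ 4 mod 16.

132

x ≡ 0 (mod 11) gives x ∈ {0, 11, 22, 33, 44, 55, 66, 77, …}.
The first of these with x mod 16 = 4 is 132.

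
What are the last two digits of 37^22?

By repeated squaring mod 100: 37^1≡37, 37^2≡69, 37^4≡61, 37^8≡21, 37^16≡41.
22 = 2 + 4 + 16, so 37^22 ≡ 69·61·41 ≡ 69 (mod 100).

69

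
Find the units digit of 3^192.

The units digit of 3^n cycles with period 4: 3, 9, 7, 1, …
192 mod 4 = 0, so the last digit matches 3^4 = 1.

1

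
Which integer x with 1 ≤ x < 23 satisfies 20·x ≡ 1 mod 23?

15

20·15 = 300 = 13·23 + 1, so 20⁻¹ ≡ 15 (mod 23).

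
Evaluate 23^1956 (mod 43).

By repeated squaring mod 43: 23^1≡23, 23^2≡13, 23^4≡40, 23^8≡9, 23^16≡38, 23^32≡25, 23^64≡23, 23^128≡13, 23^256≡40, 23^512≡9, 23^1024≡38.
Since 1956 = 4 + 32 + 128 + 256 + 512 + 1024 in binary, 23^1956 ≡ 40·25·13·40·9·38 ≡ 41 (mod 43).

41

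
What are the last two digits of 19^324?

21

Square-and-reduce mod 100: 19^1≡19, 19^2≡61, 19^4≡21, 19^8≡41, 19^16≡81, 19^32≡61, 19^64≡21, 19^128≡41, 19^256≡81.
Since 324 = 4 + 64 + 256 in binary, 19^324 ≡ 21·21·81 ≡ 21 (mod 100).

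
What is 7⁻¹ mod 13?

2

13 = 1·7 + 6
7 = 1·6 + 1
6 = 6·1 + 0
Back-substituting gives 7·2 ≡ 1 (mod 13).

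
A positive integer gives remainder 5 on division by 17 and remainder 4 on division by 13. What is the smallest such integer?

x ≡ 4 (mod 13) gives x ∈ {4, 17, 30, 43, 56}.
The first of these with x mod 17 = 5 is 56.

56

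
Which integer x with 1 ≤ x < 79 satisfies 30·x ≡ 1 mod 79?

29

30·29 = 870 = 11·79 + 1, so 30⁻¹ ≡ 29 (mod 79).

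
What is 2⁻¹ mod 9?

9 = 4·2 + 1
2 = 2·1 + 0
Back-substituting gives 2·5 ≡ 1 (mod 9).

5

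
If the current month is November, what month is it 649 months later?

649 − 54·12 = 1, so 649 ≡ 1 (mod 12).
November + 1 month → December.

December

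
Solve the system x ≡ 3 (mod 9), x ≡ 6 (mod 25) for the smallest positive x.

Since 25·4 ≡ 1 (mod 9), take x = 6 + 25·((3−6)·4 mod 9) = 6 + 25·6 = 156.
Check: 156 mod 9 = 3, 156 mod 25 = 6.

156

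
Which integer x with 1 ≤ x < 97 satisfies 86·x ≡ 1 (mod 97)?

44

86·44 = 3784 = 39·97 + 1, so 86⁻¹ ≡ 44 (mod 97).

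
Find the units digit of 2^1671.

The units digit of 2^n cycles with period 4: 2, 4, 8, 6, …
1671 leaves remainder 3 on division by 4, so 2^1671 ends in 8.

8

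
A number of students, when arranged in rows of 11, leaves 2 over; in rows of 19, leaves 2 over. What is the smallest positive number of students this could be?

x ≡ 2 (mod 11) gives x ∈ {2}.
The first of these with x mod 19 = 2 is 2.

2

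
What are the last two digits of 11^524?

41

By repeated squaring mod 100: 11^1≡11, 11^2≡21, 11^4≡41, 11^8≡81, 11^16≡61, 11^32≡21, 11^64≡41, 11^128≡81, 11^256≡61, 11^512≡21.
Since 524 = 4 + 8 + 512 in binary, 11^524 ≡ 41·81·21 ≡ 41 (mod 100).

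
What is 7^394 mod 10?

Last digits of 7^n: 7, 9, 3, 1 (period 4).
394 mod 4 = 2, so the last digit matches 7^2 = 9.

9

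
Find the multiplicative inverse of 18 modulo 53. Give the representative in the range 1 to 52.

3

53 = 2·18 + 17
18 = 1·17 + 1
17 = 17·1 + 0
Back-substituting gives 18·3 ≡ 1 (mod 53).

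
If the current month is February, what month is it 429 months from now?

429 = 35·12 + 9, so 429 mod 12 = 9.
February + 9 months → November.

November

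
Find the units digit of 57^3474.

Powers of 7 mod 10 repeat with period 4: 7, 9, 3, 1.
3474 mod 4 = 2, so the last digit matches 7^2 = 9.

9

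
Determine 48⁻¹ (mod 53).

21

53 = 1·48 + 5
48 = 9·5 + 3
5 = 1·3 + 2
3 = 1·2 + 1
2 = 2·1 + 0
Back-substituting gives 48·21 ≡ 1 (mod 53).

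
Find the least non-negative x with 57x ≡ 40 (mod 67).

The inverse of 57 mod 67 is 20 (since 57·20 = 1140 ≡ 1).
So x ≡ 20·40 = 800 ≡ 63 (mod 67).

63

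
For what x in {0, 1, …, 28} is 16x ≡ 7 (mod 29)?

24

16⁻¹ ≡ 20 (mod 29) because 16·20 = 320 = 11·29 + 1.
Multiplying both sides by 20: x ≡ 20·7 = 140 ≡ 24 (mod 29).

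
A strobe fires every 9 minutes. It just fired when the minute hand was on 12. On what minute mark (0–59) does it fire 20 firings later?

20·9 = 180.
180 − 3·60 = 0, so 180 ≡ 0 (mod 60).
(12 + 0) mod 60 = 12.

12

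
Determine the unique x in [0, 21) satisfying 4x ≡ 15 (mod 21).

9

4⁻¹ ≡ 16 (mod 21) because 4·16 = 64 = 3·21 + 1.
Multiplying both sides by 16: x ≡ 16·15 = 240 ≡ 9 (mod 21).
Check: 4·9 = 36 = 1·21 + 15.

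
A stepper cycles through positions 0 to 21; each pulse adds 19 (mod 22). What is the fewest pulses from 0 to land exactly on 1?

7

22 = 1·19 + 3
19 = 6·3 + 1
3 = 3·1 + 0
Back-substituting gives 19·7 ≡ 1 (mod 22).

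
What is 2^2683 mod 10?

Last digits of 2^n: 2, 4, 8, 6 (period 4).
2683 leaves remainder 3 on division by 4, so 2^2683 ends in 8.

8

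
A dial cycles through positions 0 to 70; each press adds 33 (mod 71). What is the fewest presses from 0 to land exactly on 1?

33·28 = 924 = 13·71 + 1, so 33⁻¹ ≡ 28 (mod 71).

28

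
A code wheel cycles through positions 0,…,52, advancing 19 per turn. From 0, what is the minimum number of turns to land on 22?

The inverse of 19 mod 53 is 14 (since 19·14 = 266 ≡ 1).
So x ≡ 14·22 = 308 ≡ 43 (mod 53).

43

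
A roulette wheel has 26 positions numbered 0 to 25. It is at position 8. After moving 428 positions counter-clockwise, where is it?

428 mod 26 = 12 (since 16·26 = 416).
(8 − 12) mod 26 = 22.

22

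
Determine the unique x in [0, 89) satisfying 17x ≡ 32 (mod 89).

17⁻¹ ≡ 21 (mod 89) because 17·21 = 357 = 4·89 + 1.
Multiplying both sides by 21: x ≡ 21·32 = 672 ≡ 49 (mod 89).
Check: 17·49 = 833 = 9·89 + 32.

49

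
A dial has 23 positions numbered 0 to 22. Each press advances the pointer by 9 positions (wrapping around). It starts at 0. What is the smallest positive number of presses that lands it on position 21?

9⁻¹ ≡ 18 (mod 23) because 9·18 = 162 = 7·23 + 1.
So x ≡ 18·21 = 378 ≡ 10 (mod 23).
Check: 9·10 = 90 = 3·23 + 21.

10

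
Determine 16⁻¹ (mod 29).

20

16·20 = 320 = 11·29 + 1, so 16⁻¹ ≡ 20 (mod 29).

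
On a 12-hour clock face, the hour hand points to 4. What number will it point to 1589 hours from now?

1589 mod 12 = 5 (since 132·12 = 1584).
4 + 5 → 9 on a 12-hour dial.

9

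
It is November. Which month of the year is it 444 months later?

November

444 − 37·12 = 0, so 444 ≡ 0 (mod 12).
November + 0 months → November.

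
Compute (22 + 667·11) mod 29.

667·11 = 7337.
7337 = 253·29 + 0, so 7337 mod 29 = 0.
(22 + 0) mod 29 = 22.

22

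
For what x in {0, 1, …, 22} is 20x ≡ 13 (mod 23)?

11

20⁻¹ ≡ 15 (mod 23) because 20·15 = 300 = 13·23 + 1.
So x ≡ 15·13 = 195 ≡ 11 (mod 23).
Check: 20·11 = 220 = 9·23 + 13.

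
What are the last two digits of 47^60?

01

By repeated squaring mod 100: 47^1≡47, 47^2≡9, 47^4≡81, 47^8≡61, 47^16≡21, 47^32≡41.
60 = 4 + 8 + 16 + 32, so 47^60 ≡ 81·61·21·41 ≡ 1 (mod 100).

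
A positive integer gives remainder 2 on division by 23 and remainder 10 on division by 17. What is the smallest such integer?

x ≡ 10 (mod 17) gives x ∈ {10, 27, 44, 61, 78, 95, 112, 129, …}.
The first of these with x mod 23 = 2 is 163.

163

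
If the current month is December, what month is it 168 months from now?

December

Dividing 168 by 12 gives quotient 14 and remainder 0.
December + 0 months → December.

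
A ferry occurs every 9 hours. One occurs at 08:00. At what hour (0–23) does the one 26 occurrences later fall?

26·9 = 234.
234 = 9·24 + 18, so 234 mod 24 = 18.
(8 + 18) mod 24 = 2.

2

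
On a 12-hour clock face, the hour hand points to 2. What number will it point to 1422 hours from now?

1422 − 118·12 = 6, so 1422 ≡ 6 (mod 12).
2 + 6 → 8 on a 12-hour dial.

8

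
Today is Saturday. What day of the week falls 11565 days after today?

11565 mod 7 = 1 (since 1652·7 = 11564).
Saturday + 1 day → Sunday.

Sunday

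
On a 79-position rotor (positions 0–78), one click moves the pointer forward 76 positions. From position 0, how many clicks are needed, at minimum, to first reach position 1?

76·26 = 1976 = 25·79 + 1, so 76⁻¹ ≡ 26 (mod 79).

26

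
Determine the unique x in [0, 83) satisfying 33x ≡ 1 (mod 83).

33⁻¹ ≡ 78 (mod 83) because 33·78 = 2574 = 31·83 + 1.
Multiplying both sides by 78: x ≡ 78·1 = 78 ≡ 78 (mod 83).

78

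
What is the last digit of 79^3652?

1

Powers of 9 mod 10 repeat with period 2: 9, 1.
3652 mod 2 = 0, so the last digit matches 9^2 = 1.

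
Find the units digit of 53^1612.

1

Powers of 3 mod 10 repeat with period 4: 3, 9, 7, 1.
1612 mod 4 = 0, so the last digit matches 3^4 = 1.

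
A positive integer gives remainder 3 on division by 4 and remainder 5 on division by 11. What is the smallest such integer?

x ≡ 3 (mod 4) gives x ∈ {3, 7, 11, 15, 19, 23, 27}.
The first of these with x mod 11 = 5 is 27.

27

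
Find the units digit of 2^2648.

6

Powers of 2 mod 10 repeat with period 4: 2, 4, 8, 6.
2648 mod 4 = 0, so the last digit matches 2^4 = 6.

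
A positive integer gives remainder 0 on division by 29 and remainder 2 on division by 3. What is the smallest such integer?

Since 3·10 ≡ 1 (mod 29), take x = 2 + 3·((0−2)·10 mod 29) = 2 + 3·9 = 29.
Check: 29 mod 29 = 0, 29 mod 3 = 2.

29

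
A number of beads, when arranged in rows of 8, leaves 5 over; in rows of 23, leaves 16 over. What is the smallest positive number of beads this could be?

x ≡ 5 (mod 8) gives x ∈ {5, 13, 21, 29, 37, 45, 53, 61, …}.
The first of these with x mod 23 = 16 is 85.

85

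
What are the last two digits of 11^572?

Successive squares of 11 mod 100: 11^1≡11, 11^2≡21, 11^4≡41, 11^8≡81, 11^16≡61, 11^32≡21, 11^64≡41, 11^128≡81, 11^256≡61, 11^512≡21.
Since 572 = 4 + 8 + 16 + 32 + 512 in binary, 11^572 ≡ 41·81·61·21·21 ≡ 21 (mod 100).

21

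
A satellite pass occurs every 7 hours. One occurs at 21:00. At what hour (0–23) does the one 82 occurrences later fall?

82·7 = 574.
574 = 23·24 + 22, so 574 mod 24 = 22.
(21 + 22) mod 24 = 19.

19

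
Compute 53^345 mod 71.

41

Square-and-reduce mod 71: 53^1≡53, 53^2≡40, 53^4≡38, 53^8≡24, 53^16≡8, 53^32≡64, 53^64≡49, 53^128≡58, 53^256≡27.
Since 345 = 1 + 8 + 16 + 64 + 256 in binary, 53^345 ≡ 53·24·8·49·27 ≡ 41 (mod 71).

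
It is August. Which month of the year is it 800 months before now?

December

800 = 66·12 + 8, so 800 mod 12 = 8.
August − 8 months → December.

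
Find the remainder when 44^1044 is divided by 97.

75

Successive squares of 44 mod 97: 44^1≡44, 44^2≡93, 44^4≡16, 44^8≡62, 44^16≡61, 44^32≡35, 44^64≡61, 44^128≡35, 44^256≡61, 44^512≡35, 44^1024≡61.
Since 1044 = 4 + 16 + 1024 in binary, 44^1044 ≡ 16·61·61 ≡ 75 (mod 97).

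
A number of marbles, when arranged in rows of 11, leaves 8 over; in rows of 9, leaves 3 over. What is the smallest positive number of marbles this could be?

30

Since 9·5 ≡ 1 (mod 11), take x = 3 + 9·((8−3)·5 mod 11) = 3 + 9·3 = 30.
Check: 30 mod 11 = 8, 30 mod 9 = 3.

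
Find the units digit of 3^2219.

The units digit of 3^n cycles with period 4: 3, 9, 7, 1, …
2219 mod 4 = 3, so the last digit matches 3^3 = 7.

7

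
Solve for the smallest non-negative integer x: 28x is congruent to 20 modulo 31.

The inverse of 28 mod 31 is 10 (since 28·10 = 280 ≡ 1).
Multiplying both sides by 10: x ≡ 10·20 = 200 ≡ 14 (mod 31).
Check: 28·14 = 392 = 12·31 + 20.

14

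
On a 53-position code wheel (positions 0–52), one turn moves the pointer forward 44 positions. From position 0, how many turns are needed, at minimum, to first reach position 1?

53 = 1·44 + 9
44 = 4·9 + 8
9 = 1·8 + 1
8 = 8·1 + 0
Back-substituting gives 44·47 ≡ 1 (mod 53).

47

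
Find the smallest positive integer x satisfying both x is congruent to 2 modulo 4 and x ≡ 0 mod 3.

6

x ≡ 0 (mod 3) gives x ∈ {0, 3, 6}.
The first of these with x mod 4 = 2 is 6.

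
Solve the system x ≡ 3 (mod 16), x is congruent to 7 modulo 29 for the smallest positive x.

355

x ≡ 3 (mod 16) gives x ∈ {3, 19, 35, 51, 67, 83, 99, 115, …}.
The first of these with x mod 29 = 7 is 355.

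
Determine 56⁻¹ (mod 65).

36

56·36 = 2016 = 31·65 + 1, so 56⁻¹ ≡ 36 (mod 65).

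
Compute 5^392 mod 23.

Successive squares of 5 mod 23: 5^1≡5, 5^2≡2, 5^4≡4, 5^8≡16, 5^16≡3, 5^32≡9, 5^64≡12, 5^128≡6, 5^256≡13.
Since 392 = 8 + 128 + 256 in binary, 5^392 ≡ 16·6·13 ≡ 6 (mod 23).

6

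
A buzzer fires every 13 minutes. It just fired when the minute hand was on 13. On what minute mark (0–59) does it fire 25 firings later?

25·13 = 325.
325 mod 60 = 25 (since 5·60 = 300).
(13 + 25) mod 60 = 38.

38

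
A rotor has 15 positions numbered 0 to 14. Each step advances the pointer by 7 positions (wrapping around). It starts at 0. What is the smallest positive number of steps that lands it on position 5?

7⁻¹ ≡ 13 (mod 15) because 7·13 = 91 = 6·15 + 1.
So x ≡ 13·5 = 65 ≡ 5 (mod 15).

5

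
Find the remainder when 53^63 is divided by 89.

49

By repeated squaring mod 89: 53^1≡53, 53^2≡50, 53^4≡8, 53^8≡64, 53^16≡2, 53^32≡4.
Since 63 = 1 + 2 + 4 + 8 + 16 + 32 in binary, 53^63 ≡ 53·50·8·64·2·4 ≡ 49 (mod 89).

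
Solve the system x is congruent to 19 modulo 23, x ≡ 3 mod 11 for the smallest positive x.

x ≡ 3 (mod 11) gives x ∈ {3, 14, 25, 36, 47, 58, 69, 80, …}.
The first of these with x mod 23 = 19 is 157.

157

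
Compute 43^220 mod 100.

1

Square-and-reduce mod 100: 43^1≡43, 43^2≡49, 43^4≡1, 43^8≡1, 43^16≡1, 43^32≡1, 43^64≡1, 43^128≡1.
Since 220 = 4 + 8 + 16 + 64 + 128 in binary, 43^220 ≡ 1·1·1·1·1 ≡ 1 (mod 100).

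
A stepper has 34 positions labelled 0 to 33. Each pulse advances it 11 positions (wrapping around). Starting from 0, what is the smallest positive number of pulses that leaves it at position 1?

34 = 3·11 + 1
11 = 11·1 + 0
Back-substituting gives 11·31 ≡ 1 (mod 34).

31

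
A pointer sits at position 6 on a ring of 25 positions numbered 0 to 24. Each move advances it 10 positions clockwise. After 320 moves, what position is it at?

320·10 = 3200.
Dividing 3200 by 25 gives quotient 128 and remainder 0.
(6 + 0) mod 25 = 6.

6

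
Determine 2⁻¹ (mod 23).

2·12 = 24 = 1·23 + 1, so 2⁻¹ ≡ 12 (mod 23).

12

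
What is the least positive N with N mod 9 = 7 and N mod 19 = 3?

79

Since 19·1 ≡ 1 (mod 9), take x = 3 + 19·((7−3)·1 mod 9) = 3 + 19·4 = 79.
Check: 79 mod 9 = 7, 79 mod 19 = 3.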